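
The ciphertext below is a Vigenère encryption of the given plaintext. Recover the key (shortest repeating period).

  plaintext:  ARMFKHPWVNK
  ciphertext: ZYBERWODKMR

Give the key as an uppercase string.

  i= 0: Z-A = 25 → Z
  i= 1: Y-R =  7 → H
  i= 2: B-M = 15 → P
  i= 3: E-F = 25 → Z
  i= 4: R-K =  7 → H
  i= 5: W-H = 15 → P
  i= 6: O-P = 25 → Z
  i= 7: D-W =  7 → H
  i= 8: K-V = 15 → P
  i= 9: M-N = 25 → Z
  i=10: R-K =  7 → H
  shifts repeat with period 3: ZHP

ZHP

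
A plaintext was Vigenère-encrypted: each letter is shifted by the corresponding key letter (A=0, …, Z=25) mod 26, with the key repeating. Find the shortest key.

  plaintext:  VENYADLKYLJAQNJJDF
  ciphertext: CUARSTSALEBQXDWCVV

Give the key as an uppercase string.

HQNTSQ

  i= 0: C-V =  7 → H
  i= 1: U-E = 16 → Q
  i= 2: A-N = 13 → N
  i= 3: R-Y = 19 → T
  i= 4: S-A = 18 → S
  i= 5: T-D = 16 → Q
  i= 6: S-L =  7 → H
  i= 7: A-K = 16 → Q
  i= 8: L-Y = 13 → N
  i= 9: E-L = 19 → T
  i=10: B-J = 18 → S
  i=11: Q-A = 16 → Q
  i=12: X-Q =  7 → H
  i=13: D-N = 16 → Q
  i=14: W-J = 13 → N
  i=15: C-J = 19 → T
  i=16: V-D = 18 → S
  i=17: V-F = 16 → Q
  shifts repeat with period 6: HQNTSQ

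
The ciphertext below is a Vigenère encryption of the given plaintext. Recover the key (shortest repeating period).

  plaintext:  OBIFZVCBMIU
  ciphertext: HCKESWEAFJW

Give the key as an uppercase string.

TBCZ

  i= 0: H-O = 19 → T
  i= 1: C-B =  1 → B
  i= 2: K-I =  2 → C
  i= 3: E-F = 25 → Z
  i= 4: S-Z = 19 → T
  i= 5: W-V =  1 → B
  i= 6: E-C =  2 → C
  i= 7: A-B = 25 → Z
  i= 8: F-M = 19 → T
  i= 9: J-I =  1 → B
  i=10: W-U =  2 → C
  shifts repeat with period 4: TBCZ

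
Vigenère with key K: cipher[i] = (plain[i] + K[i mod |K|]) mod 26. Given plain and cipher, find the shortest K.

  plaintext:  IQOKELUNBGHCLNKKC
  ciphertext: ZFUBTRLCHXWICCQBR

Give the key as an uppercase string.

RPG

  i= 0: Z-I = 17 → R
  i= 1: F-Q = 15 → P
  i= 2: U-O =  6 → G
  i= 3: B-K = 17 → R
  i= 4: T-E = 15 → P
  i= 5: R-L =  6 → G
  i= 6: L-U = 17 → R
  i= 7: C-N = 15 → P
  i= 8: H-B =  6 → G
  i= 9: X-G = 17 → R
  i=10: W-H = 15 → P
  i=11: I-C =  6 → G
  i=12: C-L = 17 → R
  i=13: C-N = 15 → P
  i=14: Q-K =  6 → G
  i=15: B-K = 17 → R
  i=16: R-C = 15 → P
  shifts repeat with period 3: RPG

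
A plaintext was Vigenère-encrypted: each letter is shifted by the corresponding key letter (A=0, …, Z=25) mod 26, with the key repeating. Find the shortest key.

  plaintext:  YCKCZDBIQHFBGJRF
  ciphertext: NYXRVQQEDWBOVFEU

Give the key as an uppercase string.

  i= 0: N-Y = 15 → P
  i= 1: Y-C = 22 → W
  i= 2: X-K = 13 → N
  i= 3: R-C = 15 → P
  i= 4: V-Z = 22 → W
  i= 5: Q-D = 13 → N
  i= 6: Q-B = 15 → P
  i= 7: E-I = 22 → W
  i= 8: D-Q = 13 → N
  i= 9: W-H = 15 → P
  i=10: B-F = 22 → W
  i=11: O-B = 13 → N
  i=12: V-G = 15 → P
  i=13: F-J = 22 → W
  i=14: E-R = 13 → N
  i=15: U-F = 15 → P
  shifts repeat with period 3: PWN

PWN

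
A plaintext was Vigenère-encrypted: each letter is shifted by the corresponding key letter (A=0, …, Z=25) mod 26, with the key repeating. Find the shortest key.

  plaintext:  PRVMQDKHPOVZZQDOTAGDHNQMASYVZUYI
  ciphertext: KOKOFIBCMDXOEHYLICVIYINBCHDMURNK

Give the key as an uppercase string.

VXPCPFR

  i= 0: K-P = 21 → V
  i= 1: O-R = 23 → X
  i= 2: K-V = 15 → P
  i= 3: O-M =  2 → C
  i= 4: F-Q = 15 → P
  i= 5: I-D =  5 → F
  i= 6: B-K = 17 → R
  i= 7: C-H = 21 → V
  i= 8: M-P = 23 → X
  i= 9: D-O = 15 → P
  i=10: X-V =  2 → C
  i=11: O-Z = 15 → P
  i=12: E-Z =  5 → F
  i=13: H-Q = 17 → R
  i=14: Y-D = 21 → V
  i=15: L-O = 23 → X
  i=16: I-T = 15 → P
  i=17: C-A =  2 → C
  i=18: V-G = 15 → P
  i=19: I-D =  5 → F
  i=20: Y-H = 17 → R
  i=21: I-N = 21 → V
  i=22: N-Q = 23 → X
  i=23: B-M = 15 → P
  i=24: C-A =  2 → C
  i=25: H-S = 15 → P
  i=26: D-Y =  5 → F
  i=27: M-V = 17 → R
  i=28: U-Z = 21 → V
  i=29: R-U = 23 → X
  i=30: N-Y = 15 → P
  i=31: K-I =  2 → C
  shifts repeat with period 7: VXPCPFR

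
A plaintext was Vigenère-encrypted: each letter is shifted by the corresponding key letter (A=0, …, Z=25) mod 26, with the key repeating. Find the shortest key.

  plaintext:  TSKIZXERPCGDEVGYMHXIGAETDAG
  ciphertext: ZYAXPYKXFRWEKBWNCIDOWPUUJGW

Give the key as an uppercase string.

GGQPQB

  i= 0: Z-T =  6 → G
  i= 1: Y-S =  6 → G
  i= 2: A-K = 16 → Q
  i= 3: X-I = 15 → P
  i= 4: P-Z = 16 → Q
  i= 5: Y-X =  1 → B
  i= 6: K-E =  6 → G
  i= 7: X-R =  6 → G
  i= 8: F-P = 16 → Q
  i= 9: R-C = 15 → P
  i=10: W-G = 16 → Q
  i=11: E-D =  1 → B
  i=12: K-E =  6 → G
  i=13: B-V =  6 → G
  i=14: W-G = 16 → Q
  i=15: N-Y = 15 → P
  i=16: C-M = 16 → Q
  i=17: I-H =  1 → B
  i=18: D-X =  6 → G
  i=19: O-I =  6 → G
  i=20: W-G = 16 → Q
  i=21: P-A = 15 → P
  i=22: U-E = 16 → Q
  i=23: U-T =  1 → B
  i=24: J-D =  6 → G
  i=25: G-A =  6 → G
  i=26: W-G = 16 → Q
  shifts repeat with period 6: GGQPQB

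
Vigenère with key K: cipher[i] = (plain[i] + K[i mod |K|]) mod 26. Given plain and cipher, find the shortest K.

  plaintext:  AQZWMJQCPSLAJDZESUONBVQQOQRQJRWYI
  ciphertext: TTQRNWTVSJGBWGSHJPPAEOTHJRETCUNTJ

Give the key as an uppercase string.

  i= 0: T-A = 19 → T
  i= 1: T-Q =  3 → D
  i= 2: Q-Z = 17 → R
  i= 3: R-W = 21 → V
  i= 4: N-M =  1 → B
  i= 5: W-J = 13 → N
  i= 6: T-Q =  3 → D
  i= 7: V-C = 19 → T
  i= 8: S-P =  3 → D
  i= 9: J-S = 17 → R
  i=10: G-L = 21 → V
  i=11: B-A =  1 → B
  i=12: W-J = 13 → N
  i=13: G-D =  3 → D
  i=14: S-Z = 19 → T
  i=15: H-E =  3 → D
  i=16: J-S = 17 → R
  i=17: P-U = 21 → V
  i=18: P-O =  1 → B
  i=19: A-N = 13 → N
  i=20: E-B =  3 → D
  i=21: O-V = 19 → T
  i=22: T-Q =  3 → D
  i=23: H-Q = 17 → R
  i=24: J-O = 21 → V
  i=25: R-Q =  1 → B
  i=26: E-R = 13 → N
  i=27: T-Q =  3 → D
  i=28: C-J = 19 → T
  i=29: U-R =  3 → D
  i=30: N-W = 17 → R
  i=31: T-Y = 21 → V
  i=32: J-I =  1 → B
  shifts repeat with period 7: TDRVBND

TDRVBND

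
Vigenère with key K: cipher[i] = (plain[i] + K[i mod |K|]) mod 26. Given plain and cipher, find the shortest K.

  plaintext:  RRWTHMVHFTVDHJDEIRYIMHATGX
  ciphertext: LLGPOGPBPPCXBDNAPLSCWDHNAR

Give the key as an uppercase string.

  i= 0: L-R = 20 → U
  i= 1: L-R = 20 → U
  i= 2: G-W = 10 → K
  i= 3: P-T = 22 → W
  i= 4: O-H =  7 → H
  i= 5: G-M = 20 → U
  i= 6: P-V = 20 → U
  i= 7: B-H = 20 → U
  i= 8: P-F = 10 → K
  i= 9: P-T = 22 → W
  i=10: C-V =  7 → H
  i=11: X-D = 20 → U
  i=12: B-H = 20 → U
  i=13: D-J = 20 → U
  i=14: N-D = 10 → K
  i=15: A-E = 22 → W
  i=16: P-I =  7 → H
  i=17: L-R = 20 → U
  i=18: S-Y = 20 → U
  i=19: C-I = 20 → U
  i=20: W-M = 10 → K
  i=21: D-H = 22 → W
  i=22: H-A =  7 → H
  i=23: N-T = 20 → U
  i=24: A-G = 20 → U
  i=25: R-X = 20 → U
  shifts repeat with period 6: UUKWHU

UUKWHU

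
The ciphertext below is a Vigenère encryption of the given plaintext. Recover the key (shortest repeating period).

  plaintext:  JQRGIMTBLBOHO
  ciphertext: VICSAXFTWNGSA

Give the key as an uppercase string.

  i= 0: V-J = 12 → M
  i= 1: I-Q = 18 → S
  i= 2: C-R = 11 → L
  i= 3: S-G = 12 → M
  i= 4: A-I = 18 → S
  i= 5: X-M = 11 → L
  i= 6: F-T = 12 → M
  i= 7: T-B = 18 → S
  i= 8: W-L = 11 → L
  i= 9: N-B = 12 → M
  i=10: G-O = 18 → S
  i=11: S-H = 11 → L
  i=12: A-O = 12 → M
  shifts repeat with period 3: MSL

MSL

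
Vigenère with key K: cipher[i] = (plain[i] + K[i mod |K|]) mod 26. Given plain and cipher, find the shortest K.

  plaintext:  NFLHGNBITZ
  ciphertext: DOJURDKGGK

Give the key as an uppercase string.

  i= 0: D-N = 16 → Q
  i= 1: O-F =  9 → J
  i= 2: J-L = 24 → Y
  i= 3: U-H = 13 → N
  i= 4: R-G = 11 → L
  i= 5: D-N = 16 → Q
  i= 6: K-B =  9 → J
  i= 7: G-I = 24 → Y
  i= 8: G-T = 13 → N
  i= 9: K-Z = 11 → L
  shifts repeat with period 5: QJYNL

QJYNL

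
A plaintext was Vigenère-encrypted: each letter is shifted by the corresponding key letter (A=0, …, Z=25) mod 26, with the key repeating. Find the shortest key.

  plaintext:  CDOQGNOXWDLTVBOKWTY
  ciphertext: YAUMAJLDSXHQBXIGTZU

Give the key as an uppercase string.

  i= 0: Y-C = 22 → W
  i= 1: A-D = 23 → X
  i= 2: U-O =  6 → G
  i= 3: M-Q = 22 → W
  i= 4: A-G = 20 → U
  i= 5: J-N = 22 → W
  i= 6: L-O = 23 → X
  i= 7: D-X =  6 → G
  i= 8: S-W = 22 → W
  i= 9: X-D = 20 → U
  i=10: H-L = 22 → W
  i=11: Q-T = 23 → X
  i=12: B-V =  6 → G
  i=13: X-B = 22 → W
  i=14: I-O = 20 → U
  i=15: G-K = 22 → W
  i=16: T-W = 23 → X
  i=17: Z-T =  6 → G
  i=18: U-Y = 22 → W
  shifts repeat with period 5: WXGWU

WXGWU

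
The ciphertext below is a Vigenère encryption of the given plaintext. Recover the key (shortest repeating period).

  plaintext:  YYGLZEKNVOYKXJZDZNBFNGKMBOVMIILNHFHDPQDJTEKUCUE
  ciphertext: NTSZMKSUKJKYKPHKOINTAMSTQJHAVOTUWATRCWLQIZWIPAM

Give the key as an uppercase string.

PVMONGIH

  i= 0: N-Y = 15 → P
  i= 1: T-Y = 21 → V
  i= 2: S-G = 12 → M
  i= 3: Z-L = 14 → O
  i= 4: M-Z = 13 → N
  i= 5: K-E =  6 → G
  i= 6: S-K =  8 → I
  i= 7: U-N =  7 → H
  i= 8: K-V = 15 → P
  i= 9: J-O = 21 → V
  i=10: K-Y = 12 → M
  i=11: Y-K = 14 → O
  i=12: K-X = 13 → N
  i=13: P-J =  6 → G
  i=14: H-Z =  8 → I
  i=15: K-D =  7 → H
  i=16: O-Z = 15 → P
  i=17: I-N = 21 → V
  i=18: N-B = 12 → M
  i=19: T-F = 14 → O
  i=20: A-N = 13 → N
  i=21: M-G =  6 → G
  i=22: S-K =  8 → I
  i=23: T-M =  7 → H
  i=24: Q-B = 15 → P
  i=25: J-O = 21 → V
  i=26: H-V = 12 → M
  i=27: A-M = 14 → O
  i=28: V-I = 13 → N
  i=29: O-I =  6 → G
  i=30: T-L =  8 → I
  i=31: U-N =  7 → H
  i=32: W-H = 15 → P
  i=33: A-F = 21 → V
  i=34: T-H = 12 → M
  i=35: R-D = 14 → O
  i=36: C-P = 13 → N
  i=37: W-Q =  6 → G
  i=38: L-D =  8 → I
  i=39: Q-J =  7 → H
  i=40: I-T = 15 → P
  i=41: Z-E = 21 → V
  i=42: W-K = 12 → M
  i=43: I-U = 14 → O
  i=44: P-C = 13 → N
  i=45: A-U =  6 → G
  i=46: M-E =  8 → I
  shifts repeat with period 8: PVMONGIH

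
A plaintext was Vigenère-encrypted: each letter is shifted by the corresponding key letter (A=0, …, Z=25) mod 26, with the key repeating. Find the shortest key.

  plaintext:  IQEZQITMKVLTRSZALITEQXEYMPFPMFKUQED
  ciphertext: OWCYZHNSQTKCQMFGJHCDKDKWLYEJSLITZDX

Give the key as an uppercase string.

GGYZJZU

  i= 0: O-I =  6 → G
  i= 1: W-Q =  6 → G
  i= 2: C-E = 24 → Y
  i= 3: Y-Z = 25 → Z
  i= 4: Z-Q =  9 → J
  i= 5: H-I = 25 → Z
  i= 6: N-T = 20 → U
  i= 7: S-M =  6 → G
  i= 8: Q-K =  6 → G
  i= 9: T-V = 24 → Y
  i=10: K-L = 25 → Z
  i=11: C-T =  9 → J
  i=12: Q-R = 25 → Z
  i=13: M-S = 20 → U
  i=14: F-Z =  6 → G
  i=15: G-A =  6 → G
  i=16: J-L = 24 → Y
  i=17: H-I = 25 → Z
  i=18: C-T =  9 → J
  i=19: D-E = 25 → Z
  i=20: K-Q = 20 → U
  i=21: D-X =  6 → G
  i=22: K-E =  6 → G
  i=23: W-Y = 24 → Y
  i=24: L-M = 25 → Z
  i=25: Y-P =  9 → J
  i=26: E-F = 25 → Z
  i=27: J-P = 20 → U
  i=28: S-M =  6 → G
  i=29: L-F =  6 → G
  i=30: I-K = 24 → Y
  i=31: T-U = 25 → Z
  i=32: Z-Q =  9 → J
  i=33: D-E = 25 → Z
  i=34: X-D = 20 → U
  shifts repeat with period 7: GGYZJZU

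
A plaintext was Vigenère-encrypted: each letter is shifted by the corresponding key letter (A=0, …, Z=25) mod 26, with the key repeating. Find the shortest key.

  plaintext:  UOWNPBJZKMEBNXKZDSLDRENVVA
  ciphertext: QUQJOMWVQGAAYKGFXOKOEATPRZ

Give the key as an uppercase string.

WGUWZLN

  i= 0: Q-U = 22 → W
  i= 1: U-O =  6 → G
  i= 2: Q-W = 20 → U
  i= 3: J-N = 22 → W
  i= 4: O-P = 25 → Z
  i= 5: M-B = 11 → L
  i= 6: W-J = 13 → N
  i= 7: V-Z = 22 → W
  i= 8: Q-K =  6 → G
  i= 9: G-M = 20 → U
  i=10: A-E = 22 → W
  i=11: A-B = 25 → Z
  i=12: Y-N = 11 → L
  i=13: K-X = 13 → N
  i=14: G-K = 22 → W
  i=15: F-Z =  6 → G
  i=16: X-D = 20 → U
  i=17: O-S = 22 → W
  i=18: K-L = 25 → Z
  i=19: O-D = 11 → L
  i=20: E-R = 13 → N
  i=21: A-E = 22 → W
  i=22: T-N =  6 → G
  i=23: P-V = 20 → U
  i=24: R-V = 22 → W
  i=25: Z-A = 25 → Z
  shifts repeat with period 7: WGUWZLN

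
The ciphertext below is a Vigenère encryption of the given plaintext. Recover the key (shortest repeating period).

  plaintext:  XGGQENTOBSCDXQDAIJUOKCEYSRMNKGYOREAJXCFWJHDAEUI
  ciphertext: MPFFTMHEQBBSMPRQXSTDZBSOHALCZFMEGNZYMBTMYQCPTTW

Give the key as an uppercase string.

PJZPPZOQ

  i= 0: M-X = 15 → P
  i= 1: P-G =  9 → J
  i= 2: F-G = 25 → Z
  i= 3: F-Q = 15 → P
  i= 4: T-E = 15 → P
  i= 5: M-N = 25 → Z
  i= 6: H-T = 14 → O
  i= 7: E-O = 16 → Q
  i= 8: Q-B = 15 → P
  i= 9: B-S =  9 → J
  i=10: B-C = 25 → Z
  i=11: S-D = 15 → P
  i=12: M-X = 15 → P
  i=13: P-Q = 25 → Z
  i=14: R-D = 14 → O
  i=15: Q-A = 16 → Q
  i=16: X-I = 15 → P
  i=17: S-J =  9 → J
  i=18: T-U = 25 → Z
  i=19: D-O = 15 → P
  i=20: Z-K = 15 → P
  i=21: B-C = 25 → Z
  i=22: S-E = 14 → O
  i=23: O-Y = 16 → Q
  i=24: H-S = 15 → P
  i=25: A-R =  9 → J
  i=26: L-M = 25 → Z
  i=27: C-N = 15 → P
  i=28: Z-K = 15 → P
  i=29: F-G = 25 → Z
  i=30: M-Y = 14 → O
  i=31: E-O = 16 → Q
  i=32: G-R = 15 → P
  i=33: N-E =  9 → J
  i=34: Z-A = 25 → Z
  i=35: Y-J = 15 → P
  i=36: M-X = 15 → P
  i=37: B-C = 25 → Z
  i=38: T-F = 14 → O
  i=39: M-W = 16 → Q
  i=40: Y-J = 15 → P
  i=41: Q-H =  9 → J
  i=42: C-D = 25 → Z
  i=43: P-A = 15 → P
  i=44: T-E = 15 → P
  i=45: T-U = 25 → Z
  i=46: W-I = 14 → O
  shifts repeat with period 8: PJZPPZOQ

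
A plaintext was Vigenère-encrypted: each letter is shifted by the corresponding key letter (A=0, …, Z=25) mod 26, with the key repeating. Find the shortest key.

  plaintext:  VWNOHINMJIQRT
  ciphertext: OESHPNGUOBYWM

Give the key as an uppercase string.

TIF

  i= 0: O-V = 19 → T
  i= 1: E-W =  8 → I
  i= 2: S-N =  5 → F
  i= 3: H-O = 19 → T
  i= 4: P-H =  8 → I
  i= 5: N-I =  5 → F
  i= 6: G-N = 19 → T
  i= 7: U-M =  8 → I
  i= 8: O-J =  5 → F
  i= 9: B-I = 19 → T
  i=10: Y-Q =  8 → I
  i=11: W-R =  5 → F
  i=12: M-T = 19 → T
  shifts repeat with period 3: TIF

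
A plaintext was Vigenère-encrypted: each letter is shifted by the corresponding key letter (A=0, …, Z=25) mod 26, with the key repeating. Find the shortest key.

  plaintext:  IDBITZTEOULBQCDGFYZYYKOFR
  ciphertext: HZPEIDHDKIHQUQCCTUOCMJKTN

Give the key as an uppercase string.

  i= 0: H-I = 25 → Z
  i= 1: Z-D = 22 → W
  i= 2: P-B = 14 → O
  i= 3: E-I = 22 → W
  i= 4: I-T = 15 → P
  i= 5: D-Z =  4 → E
  i= 6: H-T = 14 → O
  i= 7: D-E = 25 → Z
  i= 8: K-O = 22 → W
  i= 9: I-U = 14 → O
  i=10: H-L = 22 → W
  i=11: Q-B = 15 → P
  i=12: U-Q =  4 → E
  i=13: Q-C = 14 → O
  i=14: C-D = 25 → Z
  i=15: C-G = 22 → W
  i=16: T-F = 14 → O
  i=17: U-Y = 22 → W
  i=18: O-Z = 15 → P
  i=19: C-Y =  4 → E
  i=20: M-Y = 14 → O
  i=21: J-K = 25 → Z
  i=22: K-O = 22 → W
  i=23: T-F = 14 → O
  i=24: N-R = 22 → W
  shifts repeat with period 7: ZWOWPEO

ZWOWPEO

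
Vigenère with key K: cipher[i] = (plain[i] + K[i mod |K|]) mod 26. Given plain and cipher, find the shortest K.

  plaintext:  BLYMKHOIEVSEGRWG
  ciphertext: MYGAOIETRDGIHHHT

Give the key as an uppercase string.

  i= 0: M-B = 11 → L
  i= 1: Y-L = 13 → N
  i= 2: G-Y =  8 → I
  i= 3: A-M = 14 → O
  i= 4: O-K =  4 → E
  i= 5: I-H =  1 → B
  i= 6: E-O = 16 → Q
  i= 7: T-I = 11 → L
  i= 8: R-E = 13 → N
  i= 9: D-V =  8 → I
  i=10: G-S = 14 → O
  i=11: I-E =  4 → E
  i=12: H-G =  1 → B
  i=13: H-R = 16 → Q
  i=14: H-W = 11 → L
  i=15: T-G = 13 → N
  shifts repeat with period 7: LNIOEBQ

LNIOEBQ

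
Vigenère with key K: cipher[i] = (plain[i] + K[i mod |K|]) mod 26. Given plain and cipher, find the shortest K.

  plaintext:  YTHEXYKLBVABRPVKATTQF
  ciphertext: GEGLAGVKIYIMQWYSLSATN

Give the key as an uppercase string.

ILZHD

  i= 0: G-Y =  8 → I
  i= 1: E-T = 11 → L
  i= 2: G-H = 25 → Z
  i= 3: L-E =  7 → H
  i= 4: A-X =  3 → D
  i= 5: G-Y =  8 → I
  i= 6: V-K = 11 → L
  i= 7: K-L = 25 → Z
  i= 8: I-B =  7 → H
  i= 9: Y-V =  3 → D
  i=10: I-A =  8 → I
  i=11: M-B = 11 → L
  i=12: Q-R = 25 → Z
  i=13: W-P =  7 → H
  i=14: Y-V =  3 → D
  i=15: S-K =  8 → I
  i=16: L-A = 11 → L
  i=17: S-T = 25 → Z
  i=18: A-T =  7 → H
  i=19: T-Q =  3 → D
  i=20: N-F =  8 → I
  shifts repeat with period 5: ILZHD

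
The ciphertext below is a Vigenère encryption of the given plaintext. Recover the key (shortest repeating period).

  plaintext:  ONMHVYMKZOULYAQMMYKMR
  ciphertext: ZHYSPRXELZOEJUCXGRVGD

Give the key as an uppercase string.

LUMLUT

  i= 0: Z-O = 11 → L
  i= 1: H-N = 20 → U
  i= 2: Y-M = 12 → M
  i= 3: S-H = 11 → L
  i= 4: P-V = 20 → U
  i= 5: R-Y = 19 → T
  i= 6: X-M = 11 → L
  i= 7: E-K = 20 → U
  i= 8: L-Z = 12 → M
  i= 9: Z-O = 11 → L
  i=10: O-U = 20 → U
  i=11: E-L = 19 → T
  i=12: J-Y = 11 → L
  i=13: U-A = 20 → U
  i=14: C-Q = 12 → M
  i=15: X-M = 11 → L
  i=16: G-M = 20 → U
  i=17: R-Y = 19 → T
  i=18: V-K = 11 → L
  i=19: G-M = 20 → U
  i=20: D-R = 12 → M
  shifts repeat with period 6: LUMLUT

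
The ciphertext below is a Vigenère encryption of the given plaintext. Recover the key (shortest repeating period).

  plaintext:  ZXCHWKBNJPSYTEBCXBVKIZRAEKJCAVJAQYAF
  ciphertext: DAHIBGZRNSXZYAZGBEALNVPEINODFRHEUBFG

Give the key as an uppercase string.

  i= 0: D-Z =  4 → E
  i= 1: A-X =  3 → D
  i= 2: H-C =  5 → F
  i= 3: I-H =  1 → B
  i= 4: B-W =  5 → F
  i= 5: G-K = 22 → W
  i= 6: Z-B = 24 → Y
  i= 7: R-N =  4 → E
  i= 8: N-J =  4 → E
  i= 9: S-P =  3 → D
  i=10: X-S =  5 → F
  i=11: Z-Y =  1 → B
  i=12: Y-T =  5 → F
  i=13: A-E = 22 → W
  i=14: Z-B = 24 → Y
  i=15: G-C =  4 → E
  i=16: B-X =  4 → E
  i=17: E-B =  3 → D
  i=18: A-V =  5 → F
  i=19: L-K =  1 → B
  i=20: N-I =  5 → F
  i=21: V-Z = 22 → W
  i=22: P-R = 24 → Y
  i=23: E-A =  4 → E
  i=24: I-E =  4 → E
  i=25: N-K =  3 → D
  i=26: O-J =  5 → F
  i=27: D-C =  1 → B
  i=28: F-A =  5 → F
  i=29: R-V = 22 → W
  i=30: H-J = 24 → Y
  i=31: E-A =  4 → E
  i=32: U-Q =  4 → E
  i=33: B-Y =  3 → D
  i=34: F-A =  5 → F
  i=35: G-F =  1 → B
  shifts repeat with period 8: EDFBFWYE

EDFBFWYE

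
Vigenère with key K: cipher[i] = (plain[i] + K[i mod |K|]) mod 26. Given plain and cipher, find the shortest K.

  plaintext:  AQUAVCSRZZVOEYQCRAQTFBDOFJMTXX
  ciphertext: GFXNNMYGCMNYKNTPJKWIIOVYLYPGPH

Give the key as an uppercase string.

  i= 0: G-A =  6 → G
  i= 1: F-Q = 15 → P
  i= 2: X-U =  3 → D
  i= 3: N-A = 13 → N
  i= 4: N-V = 18 → S
  i= 5: M-C = 10 → K
  i= 6: Y-S =  6 → G
  i= 7: G-R = 15 → P
  i= 8: C-Z =  3 → D
  i= 9: M-Z = 13 → N
  i=10: N-V = 18 → S
  i=11: Y-O = 10 → K
  i=12: K-E =  6 → G
  i=13: N-Y = 15 → P
  i=14: T-Q =  3 → D
  i=15: P-C = 13 → N
  i=16: J-R = 18 → S
  i=17: K-A = 10 → K
  i=18: W-Q =  6 → G
  i=19: I-T = 15 → P
  i=20: I-F =  3 → D
  i=21: O-B = 13 → N
  i=22: V-D = 18 → S
  i=23: Y-O = 10 → K
  i=24: L-F =  6 → G
  i=25: Y-J = 15 → P
  i=26: P-M =  3 → D
  i=27: G-T = 13 → N
  i=28: P-X = 18 → S
  i=29: H-X = 10 → K
  shifts repeat with period 6: GPDNSK

GPDNSK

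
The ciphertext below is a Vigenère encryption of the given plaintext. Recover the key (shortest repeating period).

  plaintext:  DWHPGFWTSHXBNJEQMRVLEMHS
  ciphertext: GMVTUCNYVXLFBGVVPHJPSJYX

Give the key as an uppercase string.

DQOEOXRF

  i= 0: G-D =  3 → D
  i= 1: M-W = 16 → Q
  i= 2: V-H = 14 → O
  i= 3: T-P =  4 → E
  i= 4: U-G = 14 → O
  i= 5: C-F = 23 → X
  i= 6: N-W = 17 → R
  i= 7: Y-T =  5 → F
  i= 8: V-S =  3 → D
  i= 9: X-H = 16 → Q
  i=10: L-X = 14 → O
  i=11: F-B =  4 → E
  i=12: B-N = 14 → O
  i=13: G-J = 23 → X
  i=14: V-E = 17 → R
  i=15: V-Q =  5 → F
  i=16: P-M =  3 → D
  i=17: H-R = 16 → Q
  i=18: J-V = 14 → O
  i=19: P-L =  4 → E
  i=20: S-E = 14 → O
  i=21: J-M = 23 → X
  i=22: Y-H = 17 → R
  i=23: X-S =  5 → F
  shifts repeat with period 8: DQOEOXRF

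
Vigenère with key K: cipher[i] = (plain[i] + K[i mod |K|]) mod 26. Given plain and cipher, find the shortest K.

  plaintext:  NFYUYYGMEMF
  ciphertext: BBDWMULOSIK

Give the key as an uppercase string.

  i= 0: B-N = 14 → O
  i= 1: B-F = 22 → W
  i= 2: D-Y =  5 → F
  i= 3: W-U =  2 → C
  i= 4: M-Y = 14 → O
  i= 5: U-Y = 22 → W
  i= 6: L-G =  5 → F
  i= 7: O-M =  2 → C
  i= 8: S-E = 14 → O
  i= 9: I-M = 22 → W
  i=10: K-F =  5 → F
  shifts repeat with period 4: OWFC

OWFC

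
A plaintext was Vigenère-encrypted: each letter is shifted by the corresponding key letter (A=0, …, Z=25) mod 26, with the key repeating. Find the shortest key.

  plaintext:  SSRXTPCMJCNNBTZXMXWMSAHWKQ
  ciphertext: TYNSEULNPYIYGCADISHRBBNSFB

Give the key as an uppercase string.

  i= 0: T-S =  1 → B
  i= 1: Y-S =  6 → G
  i= 2: N-R = 22 → W
  i= 3: S-X = 21 → V
  i= 4: E-T = 11 → L
  i= 5: U-P =  5 → F
  i= 6: L-C =  9 → J
  i= 7: N-M =  1 → B
  i= 8: P-J =  6 → G
  i= 9: Y-C = 22 → W
  i=10: I-N = 21 → V
  i=11: Y-N = 11 → L
  i=12: G-B =  5 → F
  i=13: C-T =  9 → J
  i=14: A-Z =  1 → B
  i=15: D-X =  6 → G
  i=16: I-M = 22 → W
  i=17: S-X = 21 → V
  i=18: H-W = 11 → L
  i=19: R-M =  5 → F
  i=20: B-S =  9 → J
  i=21: B-A =  1 → B
  i=22: N-H =  6 → G
  i=23: S-W = 22 → W
  i=24: F-K = 21 → V
  i=25: B-Q = 11 → L
  shifts repeat with period 7: BGWVLFJ

BGWVLFJ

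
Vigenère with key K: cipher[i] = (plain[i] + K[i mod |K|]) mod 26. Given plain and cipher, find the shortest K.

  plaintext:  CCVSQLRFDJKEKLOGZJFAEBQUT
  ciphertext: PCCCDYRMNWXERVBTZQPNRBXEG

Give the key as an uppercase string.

NAHKN

  i= 0: P-C = 13 → N
  i= 1: C-C =  0 → A
  i= 2: C-V =  7 → H
  i= 3: C-S = 10 → K
  i= 4: D-Q = 13 → N
  i= 5: Y-L = 13 → N
  i= 6: R-R =  0 → A
  i= 7: M-F =  7 → H
  i= 8: N-D = 10 → K
  i= 9: W-J = 13 → N
  i=10: X-K = 13 → N
  i=11: E-E =  0 → A
  i=12: R-K =  7 → H
  i=13: V-L = 10 → K
  i=14: B-O = 13 → N
  i=15: T-G = 13 → N
  i=16: Z-Z =  0 → A
  i=17: Q-J =  7 → H
  i=18: P-F = 10 → K
  i=19: N-A = 13 → N
  i=20: R-E = 13 → N
  i=21: B-B =  0 → A
  i=22: X-Q =  7 → H
  i=23: E-U = 10 → K
  i=24: G-T = 13 → N
  shifts repeat with period 5: NAHKN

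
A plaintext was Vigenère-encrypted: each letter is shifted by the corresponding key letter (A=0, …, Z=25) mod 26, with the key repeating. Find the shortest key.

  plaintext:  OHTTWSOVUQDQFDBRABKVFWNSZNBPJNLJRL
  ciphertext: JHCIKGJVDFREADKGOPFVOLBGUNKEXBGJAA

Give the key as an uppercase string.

VAJPOO

  i= 0: J-O = 21 → V
  i= 1: H-H =  0 → A
  i= 2: C-T =  9 → J
  i= 3: I-T = 15 → P
  i= 4: K-W = 14 → O
  i= 5: G-S = 14 → O
  i= 6: J-O = 21 → V
  i= 7: V-V =  0 → A
  i= 8: D-U =  9 → J
  i= 9: F-Q = 15 → P
  i=10: R-D = 14 → O
  i=11: E-Q = 14 → O
  i=12: A-F = 21 → V
  i=13: D-D =  0 → A
  i=14: K-B =  9 → J
  i=15: G-R = 15 → P
  i=16: O-A = 14 → O
  i=17: P-B = 14 → O
  i=18: F-K = 21 → V
  i=19: V-V =  0 → A
  i=20: O-F =  9 → J
  i=21: L-W = 15 → P
  i=22: B-N = 14 → O
  i=23: G-S = 14 → O
  i=24: U-Z = 21 → V
  i=25: N-N =  0 → A
  i=26: K-B =  9 → J
  i=27: E-P = 15 → P
  i=28: X-J = 14 → O
  i=29: B-N = 14 → O
  i=30: G-L = 21 → V
  i=31: J-J =  0 → A
  i=32: A-R =  9 → J
  i=33: A-L = 15 → P
  shifts repeat with period 6: VAJPOO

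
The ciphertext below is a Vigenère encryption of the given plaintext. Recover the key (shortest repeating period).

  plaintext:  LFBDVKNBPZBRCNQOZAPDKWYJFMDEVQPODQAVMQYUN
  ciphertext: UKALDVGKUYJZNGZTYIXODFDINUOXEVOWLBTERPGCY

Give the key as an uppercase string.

  i= 0: U-L =  9 → J
  i= 1: K-F =  5 → F
  i= 2: A-B = 25 → Z
  i= 3: L-D =  8 → I
  i= 4: D-V =  8 → I
  i= 5: V-K = 11 → L
  i= 6: G-N = 19 → T
  i= 7: K-B =  9 → J
  i= 8: U-P =  5 → F
  i= 9: Y-Z = 25 → Z
  i=10: J-B =  8 → I
  i=11: Z-R =  8 → I
  i=12: N-C = 11 → L
  i=13: G-N = 19 → T
  i=14: Z-Q =  9 → J
  i=15: T-O =  5 → F
  i=16: Y-Z = 25 → Z
  i=17: I-A =  8 → I
  i=18: X-P =  8 → I
  i=19: O-D = 11 → L
  i=20: D-K = 19 → T
  i=21: F-W =  9 → J
  i=22: D-Y =  5 → F
  i=23: I-J = 25 → Z
  i=24: N-F =  8 → I
  i=25: U-M =  8 → I
  i=26: O-D = 11 → L
  i=27: X-E = 19 → T
  i=28: E-V =  9 → J
  i=29: V-Q =  5 → F
  i=30: O-P = 25 → Z
  i=31: W-O =  8 → I
  i=32: L-D =  8 → I
  i=33: B-Q = 11 → L
  i=34: T-A = 19 → T
  i=35: E-V =  9 → J
  i=36: R-M =  5 → F
  i=37: P-Q = 25 → Z
  i=38: G-Y =  8 → I
  i=39: C-U =  8 → I
  i=40: Y-N = 11 → L
  shifts repeat with period 7: JFZIILT

JFZIILT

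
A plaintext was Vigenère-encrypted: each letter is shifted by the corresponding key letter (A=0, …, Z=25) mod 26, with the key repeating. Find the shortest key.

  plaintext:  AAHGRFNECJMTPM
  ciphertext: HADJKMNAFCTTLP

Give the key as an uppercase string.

  i= 0: H-A =  7 → H
  i= 1: A-A =  0 → A
  i= 2: D-H = 22 → W
  i= 3: J-G =  3 → D
  i= 4: K-R = 19 → T
  i= 5: M-F =  7 → H
  i= 6: N-N =  0 → A
  i= 7: A-E = 22 → W
  i= 8: F-C =  3 → D
  i= 9: C-J = 19 → T
  i=10: T-M =  7 → H
  i=11: T-T =  0 → A
  i=12: L-P = 22 → W
  i=13: P-M =  3 → D
  shifts repeat with period 5: HAWDT

HAWDT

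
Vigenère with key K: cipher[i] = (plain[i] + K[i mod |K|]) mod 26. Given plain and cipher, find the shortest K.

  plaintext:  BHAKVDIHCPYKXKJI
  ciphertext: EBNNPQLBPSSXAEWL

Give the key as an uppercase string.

DUN

  i= 0: E-B =  3 → D
  i= 1: B-H = 20 → U
  i= 2: N-A = 13 → N
  i= 3: N-K =  3 → D
  i= 4: P-V = 20 → U
  i= 5: Q-D = 13 → N
  i= 6: L-I =  3 → D
  i= 7: B-H = 20 → U
  i= 8: P-C = 13 → N
  i= 9: S-P =  3 → D
  i=10: S-Y = 20 → U
  i=11: X-K = 13 → N
  i=12: A-X =  3 → D
  i=13: E-K = 20 → U
  i=14: W-J = 13 → N
  i=15: L-I =  3 → D
  shifts repeat with period 3: DUN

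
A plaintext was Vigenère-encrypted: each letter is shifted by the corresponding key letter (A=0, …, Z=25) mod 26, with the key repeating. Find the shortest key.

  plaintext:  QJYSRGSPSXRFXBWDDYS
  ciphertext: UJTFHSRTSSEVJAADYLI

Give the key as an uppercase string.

EAVNQMZ

  i= 0: U-Q =  4 → E
  i= 1: J-J =  0 → A
  i= 2: T-Y = 21 → V
  i= 3: F-S = 13 → N
  i= 4: H-R = 16 → Q
  i= 5: S-G = 12 → M
  i= 6: R-S = 25 → Z
  i= 7: T-P =  4 → E
  i= 8: S-S =  0 → A
  i= 9: S-X = 21 → V
  i=10: E-R = 13 → N
  i=11: V-F = 16 → Q
  i=12: J-X = 12 → M
  i=13: A-B = 25 → Z
  i=14: A-W =  4 → E
  i=15: D-D =  0 → A
  i=16: Y-D = 21 → V
  i=17: L-Y = 13 → N
  i=18: I-S = 16 → Q
  shifts repeat with period 7: EAVNQMZ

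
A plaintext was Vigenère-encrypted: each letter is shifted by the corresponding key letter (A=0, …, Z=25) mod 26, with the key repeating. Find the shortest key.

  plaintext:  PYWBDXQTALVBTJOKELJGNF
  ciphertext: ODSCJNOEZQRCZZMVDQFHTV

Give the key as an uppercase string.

ZFWBGQYL

  i= 0: O-P = 25 → Z
  i= 1: D-Y =  5 → F
  i= 2: S-W = 22 → W
  i= 3: C-B =  1 → B
  i= 4: J-D =  6 → G
  i= 5: N-X = 16 → Q
  i= 6: O-Q = 24 → Y
  i= 7: E-T = 11 → L
  i= 8: Z-A = 25 → Z
  i= 9: Q-L =  5 → F
  i=10: R-V = 22 → W
  i=11: C-B =  1 → B
  i=12: Z-T =  6 → G
  i=13: Z-J = 16 → Q
  i=14: M-O = 24 → Y
  i=15: V-K = 11 → L
  i=16: D-E = 25 → Z
  i=17: Q-L =  5 → F
  i=18: F-J = 22 → W
  i=19: H-G =  1 → B
  i=20: T-N =  6 → G
  i=21: V-F = 16 → Q
  shifts repeat with period 8: ZFWBGQYL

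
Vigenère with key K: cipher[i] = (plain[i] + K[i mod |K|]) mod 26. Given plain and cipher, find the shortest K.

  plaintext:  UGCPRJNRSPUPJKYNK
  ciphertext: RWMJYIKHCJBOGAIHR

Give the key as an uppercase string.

  i= 0: R-U = 23 → X
  i= 1: W-G = 16 → Q
  i= 2: M-C = 10 → K
  i= 3: J-P = 20 → U
  i= 4: Y-R =  7 → H
  i= 5: I-J = 25 → Z
  i= 6: K-N = 23 → X
  i= 7: H-R = 16 → Q
  i= 8: C-S = 10 → K
  i= 9: J-P = 20 → U
  i=10: B-U =  7 → H
  i=11: O-P = 25 → Z
  i=12: G-J = 23 → X
  i=13: A-K = 16 → Q
  i=14: I-Y = 10 → K
  i=15: H-N = 20 → U
  i=16: R-K =  7 → H
  shifts repeat with period 6: XQKUHZ

XQKUHZ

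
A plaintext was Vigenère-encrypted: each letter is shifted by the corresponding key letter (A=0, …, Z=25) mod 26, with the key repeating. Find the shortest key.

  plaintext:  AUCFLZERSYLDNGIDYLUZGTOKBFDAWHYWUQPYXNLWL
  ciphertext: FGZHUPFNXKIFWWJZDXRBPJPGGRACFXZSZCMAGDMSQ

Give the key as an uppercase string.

FMXCJQBW

  i= 0: F-A =  5 → F
  i= 1: G-U = 12 → M
  i= 2: Z-C = 23 → X
  i= 3: H-F =  2 → C
  i= 4: U-L =  9 → J
  i= 5: P-Z = 16 → Q
  i= 6: F-E =  1 → B
  i= 7: N-R = 22 → W
  i= 8: X-S =  5 → F
  i= 9: K-Y = 12 → M
  i=10: I-L = 23 → X
  i=11: F-D =  2 → C
  i=12: W-N =  9 → J
  i=13: W-G = 16 → Q
  i=14: J-I =  1 → B
  i=15: Z-D = 22 → W
  i=16: D-Y =  5 → F
  i=17: X-L = 12 → M
  i=18: R-U = 23 → X
  i=19: B-Z =  2 → C
  i=20: P-G =  9 → J
  i=21: J-T = 16 → Q
  i=22: P-O =  1 → B
  i=23: G-K = 22 → W
  i=24: G-B =  5 → F
  i=25: R-F = 12 → M
  i=26: A-D = 23 → X
  i=27: C-A =  2 → C
  i=28: F-W =  9 → J
  i=29: X-H = 16 → Q
  i=30: Z-Y =  1 → B
  i=31: S-W = 22 → W
  i=32: Z-U =  5 → F
  i=33: C-Q = 12 → M
  i=34: M-P = 23 → X
  i=35: A-Y =  2 → C
  i=36: G-X =  9 → J
  i=37: D-N = 16 → Q
  i=38: M-L =  1 → B
  i=39: S-W = 22 → W
  i=40: Q-L =  5 → F
  shifts repeat with period 8: FMXCJQBW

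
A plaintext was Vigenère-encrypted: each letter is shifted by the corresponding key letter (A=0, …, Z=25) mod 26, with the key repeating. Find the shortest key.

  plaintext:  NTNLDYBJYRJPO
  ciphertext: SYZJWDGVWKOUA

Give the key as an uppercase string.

  i= 0: S-N =  5 → F
  i= 1: Y-T =  5 → F
  i= 2: Z-N = 12 → M
  i= 3: J-L = 24 → Y
  i= 4: W-D = 19 → T
  i= 5: D-Y =  5 → F
  i= 6: G-B =  5 → F
  i= 7: V-J = 12 → M
  i= 8: W-Y = 24 → Y
  i= 9: K-R = 19 → T
  i=10: O-J =  5 → F
  i=11: U-P =  5 → F
  i=12: A-O = 12 → M
  shifts repeat with period 5: FFMYT

FFMYT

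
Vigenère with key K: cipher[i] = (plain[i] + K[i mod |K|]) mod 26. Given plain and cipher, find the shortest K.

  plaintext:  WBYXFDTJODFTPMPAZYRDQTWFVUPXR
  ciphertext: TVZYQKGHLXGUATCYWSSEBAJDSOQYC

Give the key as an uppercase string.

XUBBLHNY

  i= 0: T-W = 23 → X
  i= 1: V-B = 20 → U
  i= 2: Z-Y =  1 → B
  i= 3: Y-X =  1 → B
  i= 4: Q-F = 11 → L
  i= 5: K-D =  7 → H
  i= 6: G-T = 13 → N
  i= 7: H-J = 24 → Y
  i= 8: L-O = 23 → X
  i= 9: X-D = 20 → U
  i=10: G-F =  1 → B
  i=11: U-T =  1 → B
  i=12: A-P = 11 → L
  i=13: T-M =  7 → H
  i=14: C-P = 13 → N
  i=15: Y-A = 24 → Y
  i=16: W-Z = 23 → X
  i=17: S-Y = 20 → U
  i=18: S-R =  1 → B
  i=19: E-D =  1 → B
  i=20: B-Q = 11 → L
  i=21: A-T =  7 → H
  i=22: J-W = 13 → N
  i=23: D-F = 24 → Y
  i=24: S-V = 23 → X
  i=25: O-U = 20 → U
  i=26: Q-P =  1 → B
  i=27: Y-X =  1 → B
  i=28: C-R = 11 → L
  shifts repeat with period 8: XUBBLHNY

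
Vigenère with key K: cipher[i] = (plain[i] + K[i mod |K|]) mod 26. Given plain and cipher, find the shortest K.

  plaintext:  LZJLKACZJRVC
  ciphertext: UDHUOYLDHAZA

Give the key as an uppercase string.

JEY

  i= 0: U-L =  9 → J
  i= 1: D-Z =  4 → E
  i= 2: H-J = 24 → Y
  i= 3: U-L =  9 → J
  i= 4: O-K =  4 → E
  i= 5: Y-A = 24 → Y
  i= 6: L-C =  9 → J
  i= 7: D-Z =  4 → E
  i= 8: H-J = 24 → Y
  i= 9: A-R =  9 → J
  i=10: Z-V =  4 → E
  i=11: A-C = 24 → Y
  shifts repeat with period 3: JEY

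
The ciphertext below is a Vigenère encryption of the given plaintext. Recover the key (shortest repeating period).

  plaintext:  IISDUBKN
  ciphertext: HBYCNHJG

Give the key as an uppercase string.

  i= 0: H-I = 25 → Z
  i= 1: B-I = 19 → T
  i= 2: Y-S =  6 → G
  i= 3: C-D = 25 → Z
  i= 4: N-U = 19 → T
  i= 5: H-B =  6 → G
  i= 6: J-K = 25 → Z
  i= 7: G-N = 19 → T
  shifts repeat with period 3: ZTG

ZTG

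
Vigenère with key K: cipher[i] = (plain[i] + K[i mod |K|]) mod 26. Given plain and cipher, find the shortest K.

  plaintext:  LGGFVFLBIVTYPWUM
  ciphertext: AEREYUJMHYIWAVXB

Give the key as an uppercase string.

PYLZD

  i= 0: A-L = 15 → P
  i= 1: E-G = 24 → Y
  i= 2: R-G = 11 → L
  i= 3: E-F = 25 → Z
  i= 4: Y-V =  3 → D
  i= 5: U-F = 15 → P
  i= 6: J-L = 24 → Y
  i= 7: M-B = 11 → L
  i= 8: H-I = 25 → Z
  i= 9: Y-V =  3 → D
  i=10: I-T = 15 → P
  i=11: W-Y = 24 → Y
  i=12: A-P = 11 → L
  i=13: V-W = 25 → Z
  i=14: X-U =  3 → D
  i=15: B-M = 15 → P
  shifts repeat with period 5: PYLZD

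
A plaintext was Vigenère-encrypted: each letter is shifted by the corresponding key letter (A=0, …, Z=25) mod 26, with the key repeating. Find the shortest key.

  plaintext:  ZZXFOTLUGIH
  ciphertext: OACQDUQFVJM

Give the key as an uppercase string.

  i= 0: O-Z = 15 → P
  i= 1: A-Z =  1 → B
  i= 2: C-X =  5 → F
  i= 3: Q-F = 11 → L
  i= 4: D-O = 15 → P
  i= 5: U-T =  1 → B
  i= 6: Q-L =  5 → F
  i= 7: F-U = 11 → L
  i= 8: V-G = 15 → P
  i= 9: J-I =  1 → B
  i=10: M-H =  5 → F
  shifts repeat with period 4: PBFL

PBFL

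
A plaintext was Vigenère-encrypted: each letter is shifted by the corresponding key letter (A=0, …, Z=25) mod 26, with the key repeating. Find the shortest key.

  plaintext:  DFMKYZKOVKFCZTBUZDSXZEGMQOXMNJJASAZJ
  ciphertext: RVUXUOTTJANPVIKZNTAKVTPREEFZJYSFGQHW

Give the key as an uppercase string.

  i= 0: R-D = 14 → O
  i= 1: V-F = 16 → Q
  i= 2: U-M =  8 → I
  i= 3: X-K = 13 → N
  i= 4: U-Y = 22 → W
  i= 5: O-Z = 15 → P
  i= 6: T-K =  9 → J
  i= 7: T-O =  5 → F
  i= 8: J-V = 14 → O
  i= 9: A-K = 16 → Q
  i=10: N-F =  8 → I
  i=11: P-C = 13 → N
  i=12: V-Z = 22 → W
  i=13: I-T = 15 → P
  i=14: K-B =  9 → J
  i=15: Z-U =  5 → F
  i=16: N-Z = 14 → O
  i=17: T-D = 16 → Q
  i=18: A-S =  8 → I
  i=19: K-X = 13 → N
  i=20: V-Z = 22 → W
  i=21: T-E = 15 → P
  i=22: P-G =  9 → J
  i=23: R-M =  5 → F
  i=24: E-Q = 14 → O
  i=25: E-O = 16 → Q
  i=26: F-X =  8 → I
  i=27: Z-M = 13 → N
  i=28: J-N = 22 → W
  i=29: Y-J = 15 → P
  i=30: S-J =  9 → J
  i=31: F-A =  5 → F
  i=32: G-S = 14 → O
  i=33: Q-A = 16 → Q
  i=34: H-Z =  8 → I
  i=35: W-J = 13 → N
  shifts repeat with period 8: OQINWPJF

OQINWPJF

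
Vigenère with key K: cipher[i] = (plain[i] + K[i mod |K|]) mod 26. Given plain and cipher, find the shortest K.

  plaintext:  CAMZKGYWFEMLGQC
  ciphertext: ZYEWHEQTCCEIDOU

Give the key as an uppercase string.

XYSX

  i= 0: Z-C = 23 → X
  i= 1: Y-A = 24 → Y
  i= 2: E-M = 18 → S
  i= 3: W-Z = 23 → X
  i= 4: H-K = 23 → X
  i= 5: E-G = 24 → Y
  i= 6: Q-Y = 18 → S
  i= 7: T-W = 23 → X
  i= 8: C-F = 23 → X
  i= 9: C-E = 24 → Y
  i=10: E-M = 18 → S
  i=11: I-L = 23 → X
  i=12: D-G = 23 → X
  i=13: O-Q = 24 → Y
  i=14: U-C = 18 → S
  shifts repeat with period 4: XYSX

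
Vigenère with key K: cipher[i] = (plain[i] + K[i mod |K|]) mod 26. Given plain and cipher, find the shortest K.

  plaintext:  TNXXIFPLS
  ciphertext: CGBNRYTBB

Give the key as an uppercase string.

  i= 0: C-T =  9 → J
  i= 1: G-N = 19 → T
  i= 2: B-X =  4 → E
  i= 3: N-X = 16 → Q
  i= 4: R-I =  9 → J
  i= 5: Y-F = 19 → T
  i= 6: T-P =  4 → E
  i= 7: B-L = 16 → Q
  i= 8: B-S =  9 → J
  shifts repeat with period 4: JTEQ

JTEQ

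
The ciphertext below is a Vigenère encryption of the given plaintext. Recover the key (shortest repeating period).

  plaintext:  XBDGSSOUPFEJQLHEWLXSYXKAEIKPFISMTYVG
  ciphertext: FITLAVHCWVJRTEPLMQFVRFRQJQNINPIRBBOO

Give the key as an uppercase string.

IHQFIDT

  i= 0: F-X =  8 → I
  i= 1: I-B =  7 → H
  i= 2: T-D = 16 → Q
  i= 3: L-G =  5 → F
  i= 4: A-S =  8 → I
  i= 5: V-S =  3 → D
  i= 6: H-O = 19 → T
  i= 7: C-U =  8 → I
  i= 8: W-P =  7 → H
  i= 9: V-F = 16 → Q
  i=10: J-E =  5 → F
  i=11: R-J =  8 → I
  i=12: T-Q =  3 → D
  i=13: E-L = 19 → T
  i=14: P-H =  8 → I
  i=15: L-E =  7 → H
  i=16: M-W = 16 → Q
  i=17: Q-L =  5 → F
  i=18: F-X =  8 → I
  i=19: V-S =  3 → D
  i=20: R-Y = 19 → T
  i=21: F-X =  8 → I
  i=22: R-K =  7 → H
  i=23: Q-A = 16 → Q
  i=24: J-E =  5 → F
  i=25: Q-I =  8 → I
  i=26: N-K =  3 → D
  i=27: I-P = 19 → T
  i=28: N-F =  8 → I
  i=29: P-I =  7 → H
  i=30: I-S = 16 → Q
  i=31: R-M =  5 → F
  i=32: B-T =  8 → I
  i=33: B-Y =  3 → D
  i=34: O-V = 19 → T
  i=35: O-G =  8 → I
  shifts repeat with period 7: IHQFIDT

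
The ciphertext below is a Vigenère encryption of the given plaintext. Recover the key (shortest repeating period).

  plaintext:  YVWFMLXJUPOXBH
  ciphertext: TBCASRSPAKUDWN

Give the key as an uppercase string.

  i= 0: T-Y = 21 → V
  i= 1: B-V =  6 → G
  i= 2: C-W =  6 → G
  i= 3: A-F = 21 → V
  i= 4: S-M =  6 → G
  i= 5: R-L =  6 → G
  i= 6: S-X = 21 → V
  i= 7: P-J =  6 → G
  i= 8: A-U =  6 → G
  i= 9: K-P = 21 → V
  i=10: U-O =  6 → G
  i=11: D-X =  6 → G
  i=12: W-B = 21 → V
  i=13: N-H =  6 → G
  shifts repeat with period 3: VGG

VGG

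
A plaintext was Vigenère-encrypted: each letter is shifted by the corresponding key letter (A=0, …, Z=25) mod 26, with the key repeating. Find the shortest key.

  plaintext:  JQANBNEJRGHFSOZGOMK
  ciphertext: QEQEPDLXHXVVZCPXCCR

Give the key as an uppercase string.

  i= 0: Q-J =  7 → H
  i= 1: E-Q = 14 → O
  i= 2: Q-A = 16 → Q
  i= 3: E-N = 17 → R
  i= 4: P-B = 14 → O
  i= 5: D-N = 16 → Q
  i= 6: L-E =  7 → H
  i= 7: X-J = 14 → O
  i= 8: H-R = 16 → Q
  i= 9: X-G = 17 → R
  i=10: V-H = 14 → O
  i=11: V-F = 16 → Q
  i=12: Z-S =  7 → H
  i=13: C-O = 14 → O
  i=14: P-Z = 16 → Q
  i=15: X-G = 17 → R
  i=16: C-O = 14 → O
  i=17: C-M = 16 → Q
  i=18: R-K =  7 → H
  shifts repeat with period 6: HOQROQ

HOQROQ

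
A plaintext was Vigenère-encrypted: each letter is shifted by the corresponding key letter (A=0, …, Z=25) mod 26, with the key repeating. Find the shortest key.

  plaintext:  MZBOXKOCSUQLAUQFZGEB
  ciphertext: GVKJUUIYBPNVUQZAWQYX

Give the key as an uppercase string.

  i= 0: G-M = 20 → U
  i= 1: V-Z = 22 → W
  i= 2: K-B =  9 → J
  i= 3: J-O = 21 → V
  i= 4: U-X = 23 → X
  i= 5: U-K = 10 → K
  i= 6: I-O = 20 → U
  i= 7: Y-C = 22 → W
  i= 8: B-S =  9 → J
  i= 9: P-U = 21 → V
  i=10: N-Q = 23 → X
  i=11: V-L = 10 → K
  i=12: U-A = 20 → U
  i=13: Q-U = 22 → W
  i=14: Z-Q =  9 → J
  i=15: A-F = 21 → V
  i=16: W-Z = 23 → X
  i=17: Q-G = 10 → K
  i=18: Y-E = 20 → U
  i=19: X-B = 22 → W
  shifts repeat with period 6: UWJVXK

UWJVXK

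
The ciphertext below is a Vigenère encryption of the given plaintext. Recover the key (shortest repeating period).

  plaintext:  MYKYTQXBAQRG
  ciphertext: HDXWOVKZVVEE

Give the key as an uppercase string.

VFNY

  i= 0: H-M = 21 → V
  i= 1: D-Y =  5 → F
  i= 2: X-K = 13 → N
  i= 3: W-Y = 24 → Y
  i= 4: O-T = 21 → V
  i= 5: V-Q =  5 → F
  i= 6: K-X = 13 → N
  i= 7: Z-B = 24 → Y
  i= 8: V-A = 21 → V
  i= 9: V-Q =  5 → F
  i=10: E-R = 13 → N
  i=11: E-G = 24 → Y
  shifts repeat with period 4: VFNY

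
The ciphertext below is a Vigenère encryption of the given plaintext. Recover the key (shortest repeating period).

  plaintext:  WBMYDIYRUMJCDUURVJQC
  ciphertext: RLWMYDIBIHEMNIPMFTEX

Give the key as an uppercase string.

VKKOV

  i= 0: R-W = 21 → V
  i= 1: L-B = 10 → K
  i= 2: W-M = 10 → K
  i= 3: M-Y = 14 → O
  i= 4: Y-D = 21 → V
  i= 5: D-I = 21 → V
  i= 6: I-Y = 10 → K
  i= 7: B-R = 10 → K
  i= 8: I-U = 14 → O
  i= 9: H-M = 21 → V
  i=10: E-J = 21 → V
  i=11: M-C = 10 → K
  i=12: N-D = 10 → K
  i=13: I-U = 14 → O
  i=14: P-U = 21 → V
  i=15: M-R = 21 → V
  i=16: F-V = 10 → K
  i=17: T-J = 10 → K
  i=18: E-Q = 14 → O
  i=19: X-C = 21 → V
  shifts repeat with period 5: VKKOV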